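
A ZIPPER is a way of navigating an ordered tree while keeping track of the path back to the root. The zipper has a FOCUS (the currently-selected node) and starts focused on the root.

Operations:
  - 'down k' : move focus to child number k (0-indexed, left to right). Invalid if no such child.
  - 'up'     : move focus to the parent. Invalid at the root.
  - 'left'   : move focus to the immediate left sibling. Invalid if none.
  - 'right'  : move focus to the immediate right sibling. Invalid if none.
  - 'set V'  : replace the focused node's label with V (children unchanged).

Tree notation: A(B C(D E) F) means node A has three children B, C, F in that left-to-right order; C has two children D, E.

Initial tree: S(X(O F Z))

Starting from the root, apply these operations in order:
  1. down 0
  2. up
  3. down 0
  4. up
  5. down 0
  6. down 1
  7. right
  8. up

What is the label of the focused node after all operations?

Answer: X

Derivation:
Step 1 (down 0): focus=X path=0 depth=1 children=['O', 'F', 'Z'] left=[] right=[] parent=S
Step 2 (up): focus=S path=root depth=0 children=['X'] (at root)
Step 3 (down 0): focus=X path=0 depth=1 children=['O', 'F', 'Z'] left=[] right=[] parent=S
Step 4 (up): focus=S path=root depth=0 children=['X'] (at root)
Step 5 (down 0): focus=X path=0 depth=1 children=['O', 'F', 'Z'] left=[] right=[] parent=S
Step 6 (down 1): focus=F path=0/1 depth=2 children=[] left=['O'] right=['Z'] parent=X
Step 7 (right): focus=Z path=0/2 depth=2 children=[] left=['O', 'F'] right=[] parent=X
Step 8 (up): focus=X path=0 depth=1 children=['O', 'F', 'Z'] left=[] right=[] parent=S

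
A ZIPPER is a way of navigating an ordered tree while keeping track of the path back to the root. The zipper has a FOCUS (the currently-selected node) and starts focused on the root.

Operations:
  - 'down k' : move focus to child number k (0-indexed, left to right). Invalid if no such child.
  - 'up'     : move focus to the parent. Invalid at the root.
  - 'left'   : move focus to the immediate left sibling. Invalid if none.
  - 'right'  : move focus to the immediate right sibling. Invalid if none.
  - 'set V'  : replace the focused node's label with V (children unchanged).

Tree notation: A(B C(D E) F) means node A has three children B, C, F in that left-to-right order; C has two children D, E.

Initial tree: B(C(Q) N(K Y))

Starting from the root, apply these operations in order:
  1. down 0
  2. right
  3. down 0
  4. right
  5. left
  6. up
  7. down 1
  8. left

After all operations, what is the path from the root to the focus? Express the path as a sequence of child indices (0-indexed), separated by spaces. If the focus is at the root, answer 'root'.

Step 1 (down 0): focus=C path=0 depth=1 children=['Q'] left=[] right=['N'] parent=B
Step 2 (right): focus=N path=1 depth=1 children=['K', 'Y'] left=['C'] right=[] parent=B
Step 3 (down 0): focus=K path=1/0 depth=2 children=[] left=[] right=['Y'] parent=N
Step 4 (right): focus=Y path=1/1 depth=2 children=[] left=['K'] right=[] parent=N
Step 5 (left): focus=K path=1/0 depth=2 children=[] left=[] right=['Y'] parent=N
Step 6 (up): focus=N path=1 depth=1 children=['K', 'Y'] left=['C'] right=[] parent=B
Step 7 (down 1): focus=Y path=1/1 depth=2 children=[] left=['K'] right=[] parent=N
Step 8 (left): focus=K path=1/0 depth=2 children=[] left=[] right=['Y'] parent=N

Answer: 1 0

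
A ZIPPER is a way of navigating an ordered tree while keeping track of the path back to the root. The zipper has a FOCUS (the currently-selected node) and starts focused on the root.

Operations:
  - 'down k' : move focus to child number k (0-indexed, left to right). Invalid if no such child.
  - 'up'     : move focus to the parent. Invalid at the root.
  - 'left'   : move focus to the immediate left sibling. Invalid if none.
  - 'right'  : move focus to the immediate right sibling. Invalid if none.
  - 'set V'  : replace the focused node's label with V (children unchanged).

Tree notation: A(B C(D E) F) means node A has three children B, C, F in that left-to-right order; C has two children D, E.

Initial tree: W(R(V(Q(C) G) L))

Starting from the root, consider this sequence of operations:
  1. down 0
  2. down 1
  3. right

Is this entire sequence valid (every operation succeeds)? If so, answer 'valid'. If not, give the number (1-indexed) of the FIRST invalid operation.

Step 1 (down 0): focus=R path=0 depth=1 children=['V', 'L'] left=[] right=[] parent=W
Step 2 (down 1): focus=L path=0/1 depth=2 children=[] left=['V'] right=[] parent=R
Step 3 (right): INVALID

Answer: 3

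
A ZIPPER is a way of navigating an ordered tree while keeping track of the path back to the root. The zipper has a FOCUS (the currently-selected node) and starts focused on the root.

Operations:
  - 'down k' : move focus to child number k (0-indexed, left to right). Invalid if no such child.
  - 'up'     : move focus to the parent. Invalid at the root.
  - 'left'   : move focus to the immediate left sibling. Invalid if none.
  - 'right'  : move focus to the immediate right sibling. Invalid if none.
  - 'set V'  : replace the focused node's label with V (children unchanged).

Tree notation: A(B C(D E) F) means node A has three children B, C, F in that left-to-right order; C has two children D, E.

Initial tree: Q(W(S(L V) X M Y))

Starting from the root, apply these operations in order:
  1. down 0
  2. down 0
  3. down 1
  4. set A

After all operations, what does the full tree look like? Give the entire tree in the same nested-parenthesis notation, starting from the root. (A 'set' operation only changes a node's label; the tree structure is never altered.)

Step 1 (down 0): focus=W path=0 depth=1 children=['S', 'X', 'M', 'Y'] left=[] right=[] parent=Q
Step 2 (down 0): focus=S path=0/0 depth=2 children=['L', 'V'] left=[] right=['X', 'M', 'Y'] parent=W
Step 3 (down 1): focus=V path=0/0/1 depth=3 children=[] left=['L'] right=[] parent=S
Step 4 (set A): focus=A path=0/0/1 depth=3 children=[] left=['L'] right=[] parent=S

Answer: Q(W(S(L A) X M Y))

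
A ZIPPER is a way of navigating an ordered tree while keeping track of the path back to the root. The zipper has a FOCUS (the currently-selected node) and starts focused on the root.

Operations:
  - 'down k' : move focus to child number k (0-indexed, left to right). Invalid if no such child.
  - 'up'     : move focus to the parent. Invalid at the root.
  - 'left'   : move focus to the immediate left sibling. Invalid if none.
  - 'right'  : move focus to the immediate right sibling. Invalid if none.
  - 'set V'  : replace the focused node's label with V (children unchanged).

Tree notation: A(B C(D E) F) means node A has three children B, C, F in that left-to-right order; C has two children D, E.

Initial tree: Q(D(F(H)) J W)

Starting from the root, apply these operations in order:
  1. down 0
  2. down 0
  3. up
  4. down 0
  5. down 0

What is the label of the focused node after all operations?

Step 1 (down 0): focus=D path=0 depth=1 children=['F'] left=[] right=['J', 'W'] parent=Q
Step 2 (down 0): focus=F path=0/0 depth=2 children=['H'] left=[] right=[] parent=D
Step 3 (up): focus=D path=0 depth=1 children=['F'] left=[] right=['J', 'W'] parent=Q
Step 4 (down 0): focus=F path=0/0 depth=2 children=['H'] left=[] right=[] parent=D
Step 5 (down 0): focus=H path=0/0/0 depth=3 children=[] left=[] right=[] parent=F

Answer: H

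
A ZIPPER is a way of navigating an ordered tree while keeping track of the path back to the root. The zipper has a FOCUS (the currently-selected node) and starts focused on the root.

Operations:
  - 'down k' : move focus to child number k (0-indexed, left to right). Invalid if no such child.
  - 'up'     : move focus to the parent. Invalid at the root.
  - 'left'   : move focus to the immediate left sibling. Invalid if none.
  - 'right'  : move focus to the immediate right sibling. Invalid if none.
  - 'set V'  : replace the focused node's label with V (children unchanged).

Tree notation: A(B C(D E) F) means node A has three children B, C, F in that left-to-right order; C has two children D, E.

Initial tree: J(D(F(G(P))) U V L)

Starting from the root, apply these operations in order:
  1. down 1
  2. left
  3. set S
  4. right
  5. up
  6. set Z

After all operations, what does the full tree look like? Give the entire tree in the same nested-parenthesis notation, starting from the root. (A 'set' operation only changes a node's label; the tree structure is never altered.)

Answer: Z(S(F(G(P))) U V L)

Derivation:
Step 1 (down 1): focus=U path=1 depth=1 children=[] left=['D'] right=['V', 'L'] parent=J
Step 2 (left): focus=D path=0 depth=1 children=['F'] left=[] right=['U', 'V', 'L'] parent=J
Step 3 (set S): focus=S path=0 depth=1 children=['F'] left=[] right=['U', 'V', 'L'] parent=J
Step 4 (right): focus=U path=1 depth=1 children=[] left=['S'] right=['V', 'L'] parent=J
Step 5 (up): focus=J path=root depth=0 children=['S', 'U', 'V', 'L'] (at root)
Step 6 (set Z): focus=Z path=root depth=0 children=['S', 'U', 'V', 'L'] (at root)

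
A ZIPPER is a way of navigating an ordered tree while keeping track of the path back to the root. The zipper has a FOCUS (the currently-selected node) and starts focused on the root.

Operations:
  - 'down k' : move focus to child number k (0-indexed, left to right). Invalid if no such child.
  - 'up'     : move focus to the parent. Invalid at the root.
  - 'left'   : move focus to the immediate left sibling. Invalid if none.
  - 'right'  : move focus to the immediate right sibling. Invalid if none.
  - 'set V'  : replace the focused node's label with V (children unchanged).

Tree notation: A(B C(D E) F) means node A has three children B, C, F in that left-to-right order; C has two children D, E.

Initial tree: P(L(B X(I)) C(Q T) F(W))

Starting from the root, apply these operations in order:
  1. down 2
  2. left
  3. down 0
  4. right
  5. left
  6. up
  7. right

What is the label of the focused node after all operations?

Step 1 (down 2): focus=F path=2 depth=1 children=['W'] left=['L', 'C'] right=[] parent=P
Step 2 (left): focus=C path=1 depth=1 children=['Q', 'T'] left=['L'] right=['F'] parent=P
Step 3 (down 0): focus=Q path=1/0 depth=2 children=[] left=[] right=['T'] parent=C
Step 4 (right): focus=T path=1/1 depth=2 children=[] left=['Q'] right=[] parent=C
Step 5 (left): focus=Q path=1/0 depth=2 children=[] left=[] right=['T'] parent=C
Step 6 (up): focus=C path=1 depth=1 children=['Q', 'T'] left=['L'] right=['F'] parent=P
Step 7 (right): focus=F path=2 depth=1 children=['W'] left=['L', 'C'] right=[] parent=P

Answer: F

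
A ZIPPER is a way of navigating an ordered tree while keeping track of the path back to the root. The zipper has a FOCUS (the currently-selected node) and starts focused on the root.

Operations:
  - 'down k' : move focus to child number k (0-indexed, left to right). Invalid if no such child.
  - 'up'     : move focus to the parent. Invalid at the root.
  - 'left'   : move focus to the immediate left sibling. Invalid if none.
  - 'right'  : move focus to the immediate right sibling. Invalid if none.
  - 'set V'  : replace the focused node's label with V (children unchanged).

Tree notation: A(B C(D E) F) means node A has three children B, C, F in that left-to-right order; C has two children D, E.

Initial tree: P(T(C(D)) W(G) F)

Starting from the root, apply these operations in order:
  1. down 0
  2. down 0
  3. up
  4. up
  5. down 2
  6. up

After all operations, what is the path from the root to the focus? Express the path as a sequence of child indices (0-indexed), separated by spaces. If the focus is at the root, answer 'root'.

Answer: root

Derivation:
Step 1 (down 0): focus=T path=0 depth=1 children=['C'] left=[] right=['W', 'F'] parent=P
Step 2 (down 0): focus=C path=0/0 depth=2 children=['D'] left=[] right=[] parent=T
Step 3 (up): focus=T path=0 depth=1 children=['C'] left=[] right=['W', 'F'] parent=P
Step 4 (up): focus=P path=root depth=0 children=['T', 'W', 'F'] (at root)
Step 5 (down 2): focus=F path=2 depth=1 children=[] left=['T', 'W'] right=[] parent=P
Step 6 (up): focus=P path=root depth=0 children=['T', 'W', 'F'] (at root)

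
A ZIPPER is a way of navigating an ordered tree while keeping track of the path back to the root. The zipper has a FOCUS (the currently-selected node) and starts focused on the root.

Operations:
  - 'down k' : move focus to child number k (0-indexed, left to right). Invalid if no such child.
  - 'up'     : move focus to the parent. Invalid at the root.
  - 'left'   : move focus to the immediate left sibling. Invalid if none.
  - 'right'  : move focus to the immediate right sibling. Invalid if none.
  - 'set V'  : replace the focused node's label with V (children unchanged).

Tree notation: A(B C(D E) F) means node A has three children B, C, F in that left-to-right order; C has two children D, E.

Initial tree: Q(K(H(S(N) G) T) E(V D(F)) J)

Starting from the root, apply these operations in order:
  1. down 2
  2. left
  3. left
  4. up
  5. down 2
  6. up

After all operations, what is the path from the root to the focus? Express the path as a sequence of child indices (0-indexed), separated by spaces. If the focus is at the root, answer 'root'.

Step 1 (down 2): focus=J path=2 depth=1 children=[] left=['K', 'E'] right=[] parent=Q
Step 2 (left): focus=E path=1 depth=1 children=['V', 'D'] left=['K'] right=['J'] parent=Q
Step 3 (left): focus=K path=0 depth=1 children=['H', 'T'] left=[] right=['E', 'J'] parent=Q
Step 4 (up): focus=Q path=root depth=0 children=['K', 'E', 'J'] (at root)
Step 5 (down 2): focus=J path=2 depth=1 children=[] left=['K', 'E'] right=[] parent=Q
Step 6 (up): focus=Q path=root depth=0 children=['K', 'E', 'J'] (at root)

Answer: root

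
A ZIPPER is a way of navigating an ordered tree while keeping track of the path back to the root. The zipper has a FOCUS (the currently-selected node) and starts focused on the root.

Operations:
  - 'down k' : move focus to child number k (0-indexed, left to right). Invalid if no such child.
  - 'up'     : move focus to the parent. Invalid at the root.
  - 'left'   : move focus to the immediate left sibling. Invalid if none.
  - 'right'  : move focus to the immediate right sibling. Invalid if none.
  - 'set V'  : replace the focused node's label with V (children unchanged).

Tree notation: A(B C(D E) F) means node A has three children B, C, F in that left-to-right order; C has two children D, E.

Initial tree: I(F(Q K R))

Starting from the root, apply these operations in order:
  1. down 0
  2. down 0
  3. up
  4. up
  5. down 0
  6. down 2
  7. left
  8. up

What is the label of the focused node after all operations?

Answer: F

Derivation:
Step 1 (down 0): focus=F path=0 depth=1 children=['Q', 'K', 'R'] left=[] right=[] parent=I
Step 2 (down 0): focus=Q path=0/0 depth=2 children=[] left=[] right=['K', 'R'] parent=F
Step 3 (up): focus=F path=0 depth=1 children=['Q', 'K', 'R'] left=[] right=[] parent=I
Step 4 (up): focus=I path=root depth=0 children=['F'] (at root)
Step 5 (down 0): focus=F path=0 depth=1 children=['Q', 'K', 'R'] left=[] right=[] parent=I
Step 6 (down 2): focus=R path=0/2 depth=2 children=[] left=['Q', 'K'] right=[] parent=F
Step 7 (left): focus=K path=0/1 depth=2 children=[] left=['Q'] right=['R'] parent=F
Step 8 (up): focus=F path=0 depth=1 children=['Q', 'K', 'R'] left=[] right=[] parent=I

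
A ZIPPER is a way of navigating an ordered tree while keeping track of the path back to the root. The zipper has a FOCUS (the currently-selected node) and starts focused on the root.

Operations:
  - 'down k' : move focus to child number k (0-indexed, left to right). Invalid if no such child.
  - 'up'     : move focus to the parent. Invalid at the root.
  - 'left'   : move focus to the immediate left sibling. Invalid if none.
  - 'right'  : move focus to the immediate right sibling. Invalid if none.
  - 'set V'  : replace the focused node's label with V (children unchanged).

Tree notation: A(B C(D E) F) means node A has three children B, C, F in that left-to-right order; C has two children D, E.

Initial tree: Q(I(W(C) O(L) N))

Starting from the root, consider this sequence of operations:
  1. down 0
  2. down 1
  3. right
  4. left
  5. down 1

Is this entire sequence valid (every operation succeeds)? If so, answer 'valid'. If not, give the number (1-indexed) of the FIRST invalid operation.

Step 1 (down 0): focus=I path=0 depth=1 children=['W', 'O', 'N'] left=[] right=[] parent=Q
Step 2 (down 1): focus=O path=0/1 depth=2 children=['L'] left=['W'] right=['N'] parent=I
Step 3 (right): focus=N path=0/2 depth=2 children=[] left=['W', 'O'] right=[] parent=I
Step 4 (left): focus=O path=0/1 depth=2 children=['L'] left=['W'] right=['N'] parent=I
Step 5 (down 1): INVALID

Answer: 5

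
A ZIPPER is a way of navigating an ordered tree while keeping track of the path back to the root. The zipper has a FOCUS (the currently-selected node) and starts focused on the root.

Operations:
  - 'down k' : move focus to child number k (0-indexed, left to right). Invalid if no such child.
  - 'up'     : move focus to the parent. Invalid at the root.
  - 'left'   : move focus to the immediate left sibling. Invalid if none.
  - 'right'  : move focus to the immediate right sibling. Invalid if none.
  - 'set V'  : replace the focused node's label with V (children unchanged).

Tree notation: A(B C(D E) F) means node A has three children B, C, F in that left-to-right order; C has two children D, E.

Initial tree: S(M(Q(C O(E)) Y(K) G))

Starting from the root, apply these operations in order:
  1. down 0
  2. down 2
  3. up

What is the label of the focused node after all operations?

Step 1 (down 0): focus=M path=0 depth=1 children=['Q', 'Y', 'G'] left=[] right=[] parent=S
Step 2 (down 2): focus=G path=0/2 depth=2 children=[] left=['Q', 'Y'] right=[] parent=M
Step 3 (up): focus=M path=0 depth=1 children=['Q', 'Y', 'G'] left=[] right=[] parent=S

Answer: M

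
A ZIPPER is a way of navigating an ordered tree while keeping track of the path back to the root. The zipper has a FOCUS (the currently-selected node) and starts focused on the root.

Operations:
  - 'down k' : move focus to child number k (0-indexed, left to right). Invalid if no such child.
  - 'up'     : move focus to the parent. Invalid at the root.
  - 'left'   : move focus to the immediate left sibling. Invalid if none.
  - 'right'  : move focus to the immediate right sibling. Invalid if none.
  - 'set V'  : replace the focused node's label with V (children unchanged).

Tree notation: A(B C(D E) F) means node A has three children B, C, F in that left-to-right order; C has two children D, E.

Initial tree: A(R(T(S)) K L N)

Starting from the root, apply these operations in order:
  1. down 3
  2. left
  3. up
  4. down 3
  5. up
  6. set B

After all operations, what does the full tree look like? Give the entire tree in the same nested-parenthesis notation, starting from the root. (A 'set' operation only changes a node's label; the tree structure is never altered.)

Step 1 (down 3): focus=N path=3 depth=1 children=[] left=['R', 'K', 'L'] right=[] parent=A
Step 2 (left): focus=L path=2 depth=1 children=[] left=['R', 'K'] right=['N'] parent=A
Step 3 (up): focus=A path=root depth=0 children=['R', 'K', 'L', 'N'] (at root)
Step 4 (down 3): focus=N path=3 depth=1 children=[] left=['R', 'K', 'L'] right=[] parent=A
Step 5 (up): focus=A path=root depth=0 children=['R', 'K', 'L', 'N'] (at root)
Step 6 (set B): focus=B path=root depth=0 children=['R', 'K', 'L', 'N'] (at root)

Answer: B(R(T(S)) K L N)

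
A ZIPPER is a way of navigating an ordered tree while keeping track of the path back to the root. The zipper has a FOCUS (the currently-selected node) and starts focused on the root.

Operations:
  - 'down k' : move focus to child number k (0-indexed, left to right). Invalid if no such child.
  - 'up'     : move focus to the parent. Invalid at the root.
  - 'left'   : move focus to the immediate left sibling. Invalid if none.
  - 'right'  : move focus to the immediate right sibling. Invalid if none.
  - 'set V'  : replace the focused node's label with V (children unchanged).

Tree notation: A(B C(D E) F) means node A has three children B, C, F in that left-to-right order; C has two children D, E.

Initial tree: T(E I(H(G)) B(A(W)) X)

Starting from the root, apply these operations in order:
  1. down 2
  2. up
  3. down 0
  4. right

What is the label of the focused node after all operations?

Step 1 (down 2): focus=B path=2 depth=1 children=['A'] left=['E', 'I'] right=['X'] parent=T
Step 2 (up): focus=T path=root depth=0 children=['E', 'I', 'B', 'X'] (at root)
Step 3 (down 0): focus=E path=0 depth=1 children=[] left=[] right=['I', 'B', 'X'] parent=T
Step 4 (right): focus=I path=1 depth=1 children=['H'] left=['E'] right=['B', 'X'] parent=T

Answer: I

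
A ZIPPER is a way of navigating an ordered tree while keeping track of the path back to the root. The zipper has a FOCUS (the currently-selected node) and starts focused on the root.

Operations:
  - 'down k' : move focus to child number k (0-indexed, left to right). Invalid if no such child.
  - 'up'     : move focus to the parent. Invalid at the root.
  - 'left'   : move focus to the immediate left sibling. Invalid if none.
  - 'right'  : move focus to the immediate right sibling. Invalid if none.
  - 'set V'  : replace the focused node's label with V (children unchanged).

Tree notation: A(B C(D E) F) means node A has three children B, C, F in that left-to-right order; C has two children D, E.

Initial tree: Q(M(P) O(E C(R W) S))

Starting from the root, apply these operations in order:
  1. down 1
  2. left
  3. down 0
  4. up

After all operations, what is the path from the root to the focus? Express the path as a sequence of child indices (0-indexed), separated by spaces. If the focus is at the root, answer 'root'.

Answer: 0

Derivation:
Step 1 (down 1): focus=O path=1 depth=1 children=['E', 'C', 'S'] left=['M'] right=[] parent=Q
Step 2 (left): focus=M path=0 depth=1 children=['P'] left=[] right=['O'] parent=Q
Step 3 (down 0): focus=P path=0/0 depth=2 children=[] left=[] right=[] parent=M
Step 4 (up): focus=M path=0 depth=1 children=['P'] left=[] right=['O'] parent=Q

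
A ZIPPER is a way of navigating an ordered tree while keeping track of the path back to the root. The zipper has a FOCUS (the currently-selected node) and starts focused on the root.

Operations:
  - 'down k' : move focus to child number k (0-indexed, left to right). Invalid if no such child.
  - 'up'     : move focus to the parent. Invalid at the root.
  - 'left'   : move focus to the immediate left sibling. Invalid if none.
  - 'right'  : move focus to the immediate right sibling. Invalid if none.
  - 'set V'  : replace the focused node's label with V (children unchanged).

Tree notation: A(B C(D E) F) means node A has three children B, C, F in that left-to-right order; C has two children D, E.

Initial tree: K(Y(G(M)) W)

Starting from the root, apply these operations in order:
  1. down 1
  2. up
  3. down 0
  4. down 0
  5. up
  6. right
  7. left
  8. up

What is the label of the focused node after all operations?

Step 1 (down 1): focus=W path=1 depth=1 children=[] left=['Y'] right=[] parent=K
Step 2 (up): focus=K path=root depth=0 children=['Y', 'W'] (at root)
Step 3 (down 0): focus=Y path=0 depth=1 children=['G'] left=[] right=['W'] parent=K
Step 4 (down 0): focus=G path=0/0 depth=2 children=['M'] left=[] right=[] parent=Y
Step 5 (up): focus=Y path=0 depth=1 children=['G'] left=[] right=['W'] parent=K
Step 6 (right): focus=W path=1 depth=1 children=[] left=['Y'] right=[] parent=K
Step 7 (left): focus=Y path=0 depth=1 children=['G'] left=[] right=['W'] parent=K
Step 8 (up): focus=K path=root depth=0 children=['Y', 'W'] (at root)

Answer: K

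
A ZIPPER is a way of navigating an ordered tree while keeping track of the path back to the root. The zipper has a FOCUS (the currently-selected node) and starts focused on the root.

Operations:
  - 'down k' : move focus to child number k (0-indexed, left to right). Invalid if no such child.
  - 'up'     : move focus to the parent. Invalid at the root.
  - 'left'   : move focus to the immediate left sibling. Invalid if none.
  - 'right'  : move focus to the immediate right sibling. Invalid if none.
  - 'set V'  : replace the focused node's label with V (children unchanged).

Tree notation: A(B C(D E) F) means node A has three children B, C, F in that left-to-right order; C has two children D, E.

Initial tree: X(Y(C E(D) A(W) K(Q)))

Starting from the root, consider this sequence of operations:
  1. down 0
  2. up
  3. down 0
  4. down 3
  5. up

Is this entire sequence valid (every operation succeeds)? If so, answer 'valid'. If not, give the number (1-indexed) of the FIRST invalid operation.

Answer: valid

Derivation:
Step 1 (down 0): focus=Y path=0 depth=1 children=['C', 'E', 'A', 'K'] left=[] right=[] parent=X
Step 2 (up): focus=X path=root depth=0 children=['Y'] (at root)
Step 3 (down 0): focus=Y path=0 depth=1 children=['C', 'E', 'A', 'K'] left=[] right=[] parent=X
Step 4 (down 3): focus=K path=0/3 depth=2 children=['Q'] left=['C', 'E', 'A'] right=[] parent=Y
Step 5 (up): focus=Y path=0 depth=1 children=['C', 'E', 'A', 'K'] left=[] right=[] parent=X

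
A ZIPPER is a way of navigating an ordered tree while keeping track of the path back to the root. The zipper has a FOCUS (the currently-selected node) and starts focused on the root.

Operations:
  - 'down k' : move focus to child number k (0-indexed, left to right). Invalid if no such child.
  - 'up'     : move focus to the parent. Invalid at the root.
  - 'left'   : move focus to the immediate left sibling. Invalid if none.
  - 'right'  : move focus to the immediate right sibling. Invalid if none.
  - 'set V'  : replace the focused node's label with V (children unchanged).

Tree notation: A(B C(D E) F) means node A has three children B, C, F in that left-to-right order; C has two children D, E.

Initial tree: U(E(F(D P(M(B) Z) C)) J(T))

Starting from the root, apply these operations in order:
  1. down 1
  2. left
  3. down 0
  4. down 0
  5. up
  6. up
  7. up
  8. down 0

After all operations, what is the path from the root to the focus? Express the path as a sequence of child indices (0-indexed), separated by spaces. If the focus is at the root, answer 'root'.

Step 1 (down 1): focus=J path=1 depth=1 children=['T'] left=['E'] right=[] parent=U
Step 2 (left): focus=E path=0 depth=1 children=['F'] left=[] right=['J'] parent=U
Step 3 (down 0): focus=F path=0/0 depth=2 children=['D', 'P', 'C'] left=[] right=[] parent=E
Step 4 (down 0): focus=D path=0/0/0 depth=3 children=[] left=[] right=['P', 'C'] parent=F
Step 5 (up): focus=F path=0/0 depth=2 children=['D', 'P', 'C'] left=[] right=[] parent=E
Step 6 (up): focus=E path=0 depth=1 children=['F'] left=[] right=['J'] parent=U
Step 7 (up): focus=U path=root depth=0 children=['E', 'J'] (at root)
Step 8 (down 0): focus=E path=0 depth=1 children=['F'] left=[] right=['J'] parent=U

Answer: 0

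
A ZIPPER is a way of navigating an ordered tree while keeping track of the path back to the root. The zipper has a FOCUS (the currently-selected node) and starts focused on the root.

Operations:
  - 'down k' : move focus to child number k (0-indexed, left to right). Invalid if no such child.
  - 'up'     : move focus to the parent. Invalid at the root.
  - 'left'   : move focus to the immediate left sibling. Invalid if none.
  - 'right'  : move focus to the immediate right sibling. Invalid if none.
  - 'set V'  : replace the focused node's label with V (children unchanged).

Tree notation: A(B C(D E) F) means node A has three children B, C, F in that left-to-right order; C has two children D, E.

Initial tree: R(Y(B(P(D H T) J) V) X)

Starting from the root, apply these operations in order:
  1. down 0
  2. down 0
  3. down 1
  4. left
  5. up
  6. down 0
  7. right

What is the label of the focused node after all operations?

Step 1 (down 0): focus=Y path=0 depth=1 children=['B', 'V'] left=[] right=['X'] parent=R
Step 2 (down 0): focus=B path=0/0 depth=2 children=['P', 'J'] left=[] right=['V'] parent=Y
Step 3 (down 1): focus=J path=0/0/1 depth=3 children=[] left=['P'] right=[] parent=B
Step 4 (left): focus=P path=0/0/0 depth=3 children=['D', 'H', 'T'] left=[] right=['J'] parent=B
Step 5 (up): focus=B path=0/0 depth=2 children=['P', 'J'] left=[] right=['V'] parent=Y
Step 6 (down 0): focus=P path=0/0/0 depth=3 children=['D', 'H', 'T'] left=[] right=['J'] parent=B
Step 7 (right): focus=J path=0/0/1 depth=3 children=[] left=['P'] right=[] parent=B

Answer: J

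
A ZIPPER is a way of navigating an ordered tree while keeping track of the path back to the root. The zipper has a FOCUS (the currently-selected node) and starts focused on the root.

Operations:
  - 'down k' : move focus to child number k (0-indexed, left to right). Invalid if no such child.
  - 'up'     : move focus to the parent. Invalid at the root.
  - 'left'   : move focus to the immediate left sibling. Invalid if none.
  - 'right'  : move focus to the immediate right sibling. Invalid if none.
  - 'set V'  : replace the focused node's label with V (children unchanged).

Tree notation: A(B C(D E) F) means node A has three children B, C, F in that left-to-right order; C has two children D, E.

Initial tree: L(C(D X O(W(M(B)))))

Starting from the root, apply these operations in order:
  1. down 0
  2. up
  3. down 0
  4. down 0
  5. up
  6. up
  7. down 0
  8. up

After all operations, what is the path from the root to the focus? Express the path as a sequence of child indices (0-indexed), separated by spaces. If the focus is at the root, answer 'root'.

Step 1 (down 0): focus=C path=0 depth=1 children=['D', 'X', 'O'] left=[] right=[] parent=L
Step 2 (up): focus=L path=root depth=0 children=['C'] (at root)
Step 3 (down 0): focus=C path=0 depth=1 children=['D', 'X', 'O'] left=[] right=[] parent=L
Step 4 (down 0): focus=D path=0/0 depth=2 children=[] left=[] right=['X', 'O'] parent=C
Step 5 (up): focus=C path=0 depth=1 children=['D', 'X', 'O'] left=[] right=[] parent=L
Step 6 (up): focus=L path=root depth=0 children=['C'] (at root)
Step 7 (down 0): focus=C path=0 depth=1 children=['D', 'X', 'O'] left=[] right=[] parent=L
Step 8 (up): focus=L path=root depth=0 children=['C'] (at root)

Answer: root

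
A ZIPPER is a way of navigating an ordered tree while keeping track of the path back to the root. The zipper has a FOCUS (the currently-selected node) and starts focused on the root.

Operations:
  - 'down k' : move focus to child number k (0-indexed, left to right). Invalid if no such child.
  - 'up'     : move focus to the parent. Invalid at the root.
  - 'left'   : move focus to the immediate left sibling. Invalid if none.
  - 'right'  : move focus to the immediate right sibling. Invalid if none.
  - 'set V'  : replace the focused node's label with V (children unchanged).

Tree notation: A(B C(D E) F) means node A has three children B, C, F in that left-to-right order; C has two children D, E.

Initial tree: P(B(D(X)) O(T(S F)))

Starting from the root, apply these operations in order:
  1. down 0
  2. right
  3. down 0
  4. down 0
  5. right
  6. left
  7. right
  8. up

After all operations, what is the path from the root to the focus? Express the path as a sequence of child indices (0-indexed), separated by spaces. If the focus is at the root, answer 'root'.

Step 1 (down 0): focus=B path=0 depth=1 children=['D'] left=[] right=['O'] parent=P
Step 2 (right): focus=O path=1 depth=1 children=['T'] left=['B'] right=[] parent=P
Step 3 (down 0): focus=T path=1/0 depth=2 children=['S', 'F'] left=[] right=[] parent=O
Step 4 (down 0): focus=S path=1/0/0 depth=3 children=[] left=[] right=['F'] parent=T
Step 5 (right): focus=F path=1/0/1 depth=3 children=[] left=['S'] right=[] parent=T
Step 6 (left): focus=S path=1/0/0 depth=3 children=[] left=[] right=['F'] parent=T
Step 7 (right): focus=F path=1/0/1 depth=3 children=[] left=['S'] right=[] parent=T
Step 8 (up): focus=T path=1/0 depth=2 children=['S', 'F'] left=[] right=[] parent=O

Answer: 1 0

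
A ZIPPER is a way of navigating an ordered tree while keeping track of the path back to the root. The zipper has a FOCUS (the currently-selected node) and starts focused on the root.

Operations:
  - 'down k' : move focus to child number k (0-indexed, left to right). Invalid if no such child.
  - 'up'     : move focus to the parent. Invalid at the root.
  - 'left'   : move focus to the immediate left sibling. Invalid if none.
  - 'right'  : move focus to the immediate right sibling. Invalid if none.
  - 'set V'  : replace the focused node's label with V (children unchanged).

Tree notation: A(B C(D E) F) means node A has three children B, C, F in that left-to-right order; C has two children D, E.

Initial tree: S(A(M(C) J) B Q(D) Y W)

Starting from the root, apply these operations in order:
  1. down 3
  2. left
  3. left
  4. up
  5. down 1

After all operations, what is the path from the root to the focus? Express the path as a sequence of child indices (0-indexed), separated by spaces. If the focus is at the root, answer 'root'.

Step 1 (down 3): focus=Y path=3 depth=1 children=[] left=['A', 'B', 'Q'] right=['W'] parent=S
Step 2 (left): focus=Q path=2 depth=1 children=['D'] left=['A', 'B'] right=['Y', 'W'] parent=S
Step 3 (left): focus=B path=1 depth=1 children=[] left=['A'] right=['Q', 'Y', 'W'] parent=S
Step 4 (up): focus=S path=root depth=0 children=['A', 'B', 'Q', 'Y', 'W'] (at root)
Step 5 (down 1): focus=B path=1 depth=1 children=[] left=['A'] right=['Q', 'Y', 'W'] parent=S

Answer: 1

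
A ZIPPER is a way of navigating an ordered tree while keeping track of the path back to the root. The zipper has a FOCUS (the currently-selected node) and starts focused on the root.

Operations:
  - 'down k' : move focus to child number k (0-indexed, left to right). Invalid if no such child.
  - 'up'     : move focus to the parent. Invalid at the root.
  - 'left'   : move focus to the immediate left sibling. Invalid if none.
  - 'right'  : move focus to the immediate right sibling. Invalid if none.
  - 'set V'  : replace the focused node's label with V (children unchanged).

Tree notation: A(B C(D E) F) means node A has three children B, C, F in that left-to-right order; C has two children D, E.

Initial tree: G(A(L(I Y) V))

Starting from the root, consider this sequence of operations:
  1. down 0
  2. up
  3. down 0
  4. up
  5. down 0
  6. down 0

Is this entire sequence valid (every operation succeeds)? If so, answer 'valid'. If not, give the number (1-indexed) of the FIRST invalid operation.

Answer: valid

Derivation:
Step 1 (down 0): focus=A path=0 depth=1 children=['L', 'V'] left=[] right=[] parent=G
Step 2 (up): focus=G path=root depth=0 children=['A'] (at root)
Step 3 (down 0): focus=A path=0 depth=1 children=['L', 'V'] left=[] right=[] parent=G
Step 4 (up): focus=G path=root depth=0 children=['A'] (at root)
Step 5 (down 0): focus=A path=0 depth=1 children=['L', 'V'] left=[] right=[] parent=G
Step 6 (down 0): focus=L path=0/0 depth=2 children=['I', 'Y'] left=[] right=['V'] parent=A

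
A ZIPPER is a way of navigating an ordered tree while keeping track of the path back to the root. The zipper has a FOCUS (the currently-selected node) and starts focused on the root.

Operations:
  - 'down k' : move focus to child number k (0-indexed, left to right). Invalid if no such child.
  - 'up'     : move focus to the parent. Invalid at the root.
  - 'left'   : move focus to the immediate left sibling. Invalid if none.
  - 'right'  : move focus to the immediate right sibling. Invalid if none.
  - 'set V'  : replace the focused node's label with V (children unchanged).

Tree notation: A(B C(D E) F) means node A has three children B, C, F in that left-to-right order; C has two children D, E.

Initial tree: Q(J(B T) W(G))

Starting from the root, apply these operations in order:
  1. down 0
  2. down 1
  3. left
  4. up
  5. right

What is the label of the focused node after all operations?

Answer: W

Derivation:
Step 1 (down 0): focus=J path=0 depth=1 children=['B', 'T'] left=[] right=['W'] parent=Q
Step 2 (down 1): focus=T path=0/1 depth=2 children=[] left=['B'] right=[] parent=J
Step 3 (left): focus=B path=0/0 depth=2 children=[] left=[] right=['T'] parent=J
Step 4 (up): focus=J path=0 depth=1 children=['B', 'T'] left=[] right=['W'] parent=Q
Step 5 (right): focus=W path=1 depth=1 children=['G'] left=['J'] right=[] parent=Q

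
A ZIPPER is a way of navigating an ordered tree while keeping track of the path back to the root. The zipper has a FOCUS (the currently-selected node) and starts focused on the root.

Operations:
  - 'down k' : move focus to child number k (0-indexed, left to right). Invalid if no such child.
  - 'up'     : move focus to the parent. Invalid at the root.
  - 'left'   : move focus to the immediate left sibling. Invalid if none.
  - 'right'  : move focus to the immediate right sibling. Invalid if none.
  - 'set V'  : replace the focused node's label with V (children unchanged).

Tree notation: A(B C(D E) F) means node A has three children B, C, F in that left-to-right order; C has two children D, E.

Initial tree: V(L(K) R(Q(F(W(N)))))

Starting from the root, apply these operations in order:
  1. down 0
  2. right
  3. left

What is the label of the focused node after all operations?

Step 1 (down 0): focus=L path=0 depth=1 children=['K'] left=[] right=['R'] parent=V
Step 2 (right): focus=R path=1 depth=1 children=['Q'] left=['L'] right=[] parent=V
Step 3 (left): focus=L path=0 depth=1 children=['K'] left=[] right=['R'] parent=V

Answer: L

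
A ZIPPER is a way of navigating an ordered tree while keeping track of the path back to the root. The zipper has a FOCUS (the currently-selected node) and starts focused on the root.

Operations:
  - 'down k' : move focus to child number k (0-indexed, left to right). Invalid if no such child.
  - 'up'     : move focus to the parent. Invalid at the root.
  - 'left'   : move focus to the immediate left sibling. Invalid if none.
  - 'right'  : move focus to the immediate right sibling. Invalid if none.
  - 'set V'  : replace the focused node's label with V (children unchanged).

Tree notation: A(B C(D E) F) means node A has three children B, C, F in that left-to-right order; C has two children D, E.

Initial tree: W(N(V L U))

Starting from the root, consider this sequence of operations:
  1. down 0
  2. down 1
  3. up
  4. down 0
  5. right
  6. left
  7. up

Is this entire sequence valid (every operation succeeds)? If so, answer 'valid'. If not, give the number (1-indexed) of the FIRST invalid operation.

Answer: valid

Derivation:
Step 1 (down 0): focus=N path=0 depth=1 children=['V', 'L', 'U'] left=[] right=[] parent=W
Step 2 (down 1): focus=L path=0/1 depth=2 children=[] left=['V'] right=['U'] parent=N
Step 3 (up): focus=N path=0 depth=1 children=['V', 'L', 'U'] left=[] right=[] parent=W
Step 4 (down 0): focus=V path=0/0 depth=2 children=[] left=[] right=['L', 'U'] parent=N
Step 5 (right): focus=L path=0/1 depth=2 children=[] left=['V'] right=['U'] parent=N
Step 6 (left): focus=V path=0/0 depth=2 children=[] left=[] right=['L', 'U'] parent=N
Step 7 (up): focus=N path=0 depth=1 children=['V', 'L', 'U'] left=[] right=[] parent=W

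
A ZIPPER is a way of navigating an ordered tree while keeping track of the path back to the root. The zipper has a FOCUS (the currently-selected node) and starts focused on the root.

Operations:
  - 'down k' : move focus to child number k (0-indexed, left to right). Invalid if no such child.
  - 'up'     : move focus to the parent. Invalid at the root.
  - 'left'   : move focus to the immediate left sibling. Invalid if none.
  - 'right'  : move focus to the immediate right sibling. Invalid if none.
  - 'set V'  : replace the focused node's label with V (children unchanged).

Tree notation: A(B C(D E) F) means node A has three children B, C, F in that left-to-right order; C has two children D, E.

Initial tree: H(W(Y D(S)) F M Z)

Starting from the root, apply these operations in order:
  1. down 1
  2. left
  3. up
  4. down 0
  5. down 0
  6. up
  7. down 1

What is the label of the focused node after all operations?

Step 1 (down 1): focus=F path=1 depth=1 children=[] left=['W'] right=['M', 'Z'] parent=H
Step 2 (left): focus=W path=0 depth=1 children=['Y', 'D'] left=[] right=['F', 'M', 'Z'] parent=H
Step 3 (up): focus=H path=root depth=0 children=['W', 'F', 'M', 'Z'] (at root)
Step 4 (down 0): focus=W path=0 depth=1 children=['Y', 'D'] left=[] right=['F', 'M', 'Z'] parent=H
Step 5 (down 0): focus=Y path=0/0 depth=2 children=[] left=[] right=['D'] parent=W
Step 6 (up): focus=W path=0 depth=1 children=['Y', 'D'] left=[] right=['F', 'M', 'Z'] parent=H
Step 7 (down 1): focus=D path=0/1 depth=2 children=['S'] left=['Y'] right=[] parent=W

Answer: D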